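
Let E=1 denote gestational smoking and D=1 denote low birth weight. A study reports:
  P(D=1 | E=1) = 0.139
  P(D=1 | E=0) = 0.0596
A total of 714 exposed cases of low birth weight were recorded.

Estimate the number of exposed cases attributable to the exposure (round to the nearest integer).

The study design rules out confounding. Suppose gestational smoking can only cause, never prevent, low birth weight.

about 408 cases

Let p₁ = 0.139, p₀ = 0.0596.
PN = (p₁ − p₀)/p₁ = (0.139 − 0.0596) / 0.139 ≈ 0.57122.
Attributable cases ≈ PN × (exposed cases) = 0.57122 × 714 ≈ 407.85.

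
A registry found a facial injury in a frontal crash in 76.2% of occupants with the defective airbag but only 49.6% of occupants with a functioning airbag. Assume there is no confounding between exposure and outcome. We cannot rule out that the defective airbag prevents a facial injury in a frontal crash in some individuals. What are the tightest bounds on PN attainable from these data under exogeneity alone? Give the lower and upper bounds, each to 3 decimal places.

p₁ = 0.762, p₀ = 0.496.
Under exogeneity alone the bounds on PN are max{0,(p₁−p₀)/p₁} ≤ PN ≤ min{1,(1−p₀)/p₁}.
  lower = (p₁ − p₀)/p₁ = 0.266 / 0.762 ≈ 0.3491
  upper = min{1, (1 − p₀)/p₁} = 0.504 / 0.762 ≈ 0.6614

0.349 ≤ PN ≤ 0.661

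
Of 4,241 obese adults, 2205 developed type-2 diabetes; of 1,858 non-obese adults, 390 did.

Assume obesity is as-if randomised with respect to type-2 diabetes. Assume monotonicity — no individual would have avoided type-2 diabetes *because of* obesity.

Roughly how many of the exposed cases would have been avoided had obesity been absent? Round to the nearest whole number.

about 1315 cases

p₁ = P(outcome | exposed) = 2205/4241 = 0.51992
p₀ = P(outcome | unexposed) = 390/1858 = 0.2099
PN = (p₁ − p₀)/p₁ = (0.51992 − 0.2099) / 0.51992 ≈ 0.59628.
Attributable cases ≈ PN × (exposed cases) = 0.59628 × 2205 ≈ 1314.80.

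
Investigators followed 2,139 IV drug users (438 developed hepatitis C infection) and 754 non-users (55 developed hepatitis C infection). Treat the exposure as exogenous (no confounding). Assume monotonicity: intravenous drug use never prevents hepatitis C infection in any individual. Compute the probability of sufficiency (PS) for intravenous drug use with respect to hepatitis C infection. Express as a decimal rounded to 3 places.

p₁ = P(outcome | exposed) = 438/2139 = 0.20477
p₀ = P(outcome | unexposed) = 55/754 = 0.072944
Under exogeneity and monotonicity, PS = (p₁ − p₀) / (1 − p₀).
PS = (0.20477 − 0.072944) / (1 − 0.072944) = 0.13182 / 0.92706 ≈ 0.1422

PS ≈ 0.142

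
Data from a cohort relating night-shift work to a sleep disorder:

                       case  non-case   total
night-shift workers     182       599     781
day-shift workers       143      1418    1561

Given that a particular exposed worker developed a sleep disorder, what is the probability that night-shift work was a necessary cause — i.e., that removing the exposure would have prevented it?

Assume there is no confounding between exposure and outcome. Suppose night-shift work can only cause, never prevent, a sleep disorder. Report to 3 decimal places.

PN ≈ 0.607

p₁ = P(outcome | exposed) = 182/781 = 0.23303
p₀ = P(outcome | unexposed) = 143/1561 = 0.091608
Under exogeneity and monotonicity, PN = (p₁ − p₀)/p₁.
PN = (0.23303 − 0.091608) / 0.23303 ≈ 0.6069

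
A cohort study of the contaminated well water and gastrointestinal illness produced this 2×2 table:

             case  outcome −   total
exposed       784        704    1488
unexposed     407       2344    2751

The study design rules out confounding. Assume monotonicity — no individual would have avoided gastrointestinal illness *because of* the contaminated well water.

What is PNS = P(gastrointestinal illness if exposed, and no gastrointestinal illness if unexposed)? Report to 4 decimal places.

PNS ≈ 0.3789

p₁ = P(outcome | exposed) = 784/1488 = 0.52688
p₀ = P(outcome | unexposed) = 407/2751 = 0.14795
Under exogeneity and monotonicity, PNS = p₁ − p₀.
PNS = 0.52688 − 0.14795 = 0.37894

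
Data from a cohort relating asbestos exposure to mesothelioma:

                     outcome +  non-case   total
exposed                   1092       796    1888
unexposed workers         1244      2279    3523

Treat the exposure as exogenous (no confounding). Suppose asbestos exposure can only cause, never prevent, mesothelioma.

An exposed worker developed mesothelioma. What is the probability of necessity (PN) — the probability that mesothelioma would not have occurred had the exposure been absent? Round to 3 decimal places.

PN ≈ 0.389

p₁ = P(outcome | exposed) = 1092/1888 = 0.57839
p₀ = P(outcome | unexposed) = 1244/3523 = 0.35311
Under exogeneity and monotonicity, PN = (p₁ − p₀)/p₁.
PN = (0.57839 − 0.35311) / 0.57839 ≈ 0.3895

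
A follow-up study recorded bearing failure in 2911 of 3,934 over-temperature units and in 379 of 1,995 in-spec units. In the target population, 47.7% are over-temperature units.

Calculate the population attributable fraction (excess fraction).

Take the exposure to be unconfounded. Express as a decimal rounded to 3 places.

PAF ≈ 0.580

p₁ = P(outcome | exposed) = 2911/3934 = 0.73996
p₀ = P(outcome | unexposed) = 379/1995 = 0.18997
Overall risk P(Y=1) = π·p₁ + (1−π)·p₀ = 0.477×0.73996 + 0.523×0.18997 = 0.45232.
Under exogeneity, PAF = [P(Y=1) − p₀] / P(Y=1).
PAF = (0.45232 − 0.18997) / 0.45232 ≈ 0.5800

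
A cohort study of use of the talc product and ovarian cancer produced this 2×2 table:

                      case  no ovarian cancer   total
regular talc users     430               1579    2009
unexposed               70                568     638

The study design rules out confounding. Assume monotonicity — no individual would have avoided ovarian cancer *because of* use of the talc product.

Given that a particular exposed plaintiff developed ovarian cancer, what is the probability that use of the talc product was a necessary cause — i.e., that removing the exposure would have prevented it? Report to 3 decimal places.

p₁ = P(outcome | exposed) = 430/2009 = 0.21404
p₀ = P(outcome | unexposed) = 70/638 = 0.10972
Under exogeneity and monotonicity, PN = (p₁ − p₀) / p₁.
PN = (0.21404 − 0.10972) / 0.21404 = 0.10432 / 0.21404 ≈ 0.4874

PN ≈ 0.487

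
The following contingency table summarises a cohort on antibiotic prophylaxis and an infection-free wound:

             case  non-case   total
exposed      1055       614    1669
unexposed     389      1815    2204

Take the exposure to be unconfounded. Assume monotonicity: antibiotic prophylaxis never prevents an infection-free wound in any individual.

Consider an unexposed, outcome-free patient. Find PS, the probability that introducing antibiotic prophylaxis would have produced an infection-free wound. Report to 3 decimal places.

p₁ = P(outcome | exposed) = 1055/1669 = 0.63212
p₀ = P(outcome | unexposed) = 389/2204 = 0.1765
Under exogeneity and monotonicity, PS = (p₁ − p₀) / (1 − p₀).
PS = (0.63212 − 0.1765) / (1 − 0.1765) = 0.45562 / 0.8235 ≈ 0.5533

PS ≈ 0.553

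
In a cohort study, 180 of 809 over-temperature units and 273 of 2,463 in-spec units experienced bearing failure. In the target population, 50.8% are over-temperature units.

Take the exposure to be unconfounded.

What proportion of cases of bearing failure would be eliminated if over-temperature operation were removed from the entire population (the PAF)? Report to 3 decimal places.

PAF ≈ 0.339

p₁ = P(outcome | exposed) = 180/809 = 0.2225
p₀ = P(outcome | unexposed) = 273/2463 = 0.11084
Overall risk P(Y=1) = π·p₁ + (1−π)·p₀ = 0.508×0.2225 + 0.492×0.11084 = 0.16756.
Under exogeneity, PAF = [P(Y=1) − p₀] / P(Y=1).
PAF = (0.16756 − 0.11084) / 0.16756 ≈ 0.3385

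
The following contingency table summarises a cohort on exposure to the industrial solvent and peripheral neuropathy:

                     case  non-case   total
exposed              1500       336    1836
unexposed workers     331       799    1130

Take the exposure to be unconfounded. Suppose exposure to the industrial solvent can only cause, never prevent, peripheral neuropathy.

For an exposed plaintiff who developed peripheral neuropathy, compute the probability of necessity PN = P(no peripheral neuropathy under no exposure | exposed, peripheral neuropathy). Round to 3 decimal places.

PN ≈ 0.641

p₁ = P(outcome | exposed) = 1500/1836 = 0.81699
p₀ = P(outcome | unexposed) = 331/1130 = 0.29292
Under exogeneity and monotonicity, PN = (p₁ − p₀) / p₁.
PN = (0.81699 − 0.29292) / 0.81699 = 0.52407 / 0.81699 ≈ 0.6415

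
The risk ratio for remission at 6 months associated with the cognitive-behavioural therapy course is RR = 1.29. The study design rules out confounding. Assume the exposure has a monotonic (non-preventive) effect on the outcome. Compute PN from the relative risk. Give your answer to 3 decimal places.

PN ≈ 0.225

Under exogeneity and monotonicity, PN = (RR − 1) / RR = 1 − 1/RR.
PN = (1.29 − 1) / 1.29 = 0.29 / 1.29 ≈ 0.2248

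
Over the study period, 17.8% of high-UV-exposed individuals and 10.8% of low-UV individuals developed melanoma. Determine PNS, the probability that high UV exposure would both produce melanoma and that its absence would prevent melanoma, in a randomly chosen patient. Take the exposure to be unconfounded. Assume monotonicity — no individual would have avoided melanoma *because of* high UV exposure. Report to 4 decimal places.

PNS ≈ 0.0700

p₁ = 0.178, p₀ = 0.108.
Under exogeneity and monotonicity, PNS = p₁ − p₀.
PNS = 0.178 − 0.108 = 0.07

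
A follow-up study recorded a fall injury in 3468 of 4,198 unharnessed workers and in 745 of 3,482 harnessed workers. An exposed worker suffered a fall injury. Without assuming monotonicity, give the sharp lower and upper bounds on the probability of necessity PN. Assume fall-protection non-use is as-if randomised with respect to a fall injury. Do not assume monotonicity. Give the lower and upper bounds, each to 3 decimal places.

0.741 ≤ PN ≤ 0.952

p₁ = P(outcome | exposed) = 3468/4198 = 0.82611
p₀ = P(outcome | unexposed) = 745/3482 = 0.21396
Under exogeneity alone the bounds on PN are max{0,(p₁−p₀)/p₁} ≤ PN ≤ min{1,(1−p₀)/p₁}.
  lower = (p₁ − p₀)/p₁ = 0.61215 / 0.82611 ≈ 0.7410
  upper = min{1, (1 − p₀)/p₁} = 0.78604 / 0.82611 ≈ 0.9515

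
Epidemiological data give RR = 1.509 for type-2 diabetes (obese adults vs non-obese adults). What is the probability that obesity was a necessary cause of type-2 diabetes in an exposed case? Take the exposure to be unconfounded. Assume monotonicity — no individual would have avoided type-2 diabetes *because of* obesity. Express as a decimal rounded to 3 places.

Under exogeneity and monotonicity, PN = (RR − 1) / RR = 1 − 1/RR.
PN = (1.509 − 1) / 1.509 = 0.509 / 1.509 ≈ 0.3373

PN ≈ 0.337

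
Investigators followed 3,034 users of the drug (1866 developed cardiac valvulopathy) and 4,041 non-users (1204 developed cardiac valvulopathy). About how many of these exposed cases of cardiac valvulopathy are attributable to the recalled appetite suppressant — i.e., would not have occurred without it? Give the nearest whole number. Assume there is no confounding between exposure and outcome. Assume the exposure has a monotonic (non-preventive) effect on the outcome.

about 962 cases

p₁ = P(outcome | exposed) = 1866/3034 = 0.61503
p₀ = P(outcome | unexposed) = 1204/4041 = 0.29795
PN = (p₁ − p₀)/p₁ = (0.61503 − 0.29795) / 0.61503 ≈ 0.51556.
Attributable cases ≈ PN × (exposed cases) = 0.51556 × 1866 ≈ 962.03.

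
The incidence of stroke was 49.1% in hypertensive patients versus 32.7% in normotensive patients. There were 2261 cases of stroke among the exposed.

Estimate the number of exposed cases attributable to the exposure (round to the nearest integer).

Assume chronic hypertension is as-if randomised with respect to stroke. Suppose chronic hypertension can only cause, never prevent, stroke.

p₁ = 0.491, p₀ = 0.327.
PN = (p₁ − p₀)/p₁ = (0.491 − 0.327) / 0.491 ≈ 0.33401.
Attributable cases ≈ PN × (exposed cases) = 0.33401 × 2261 ≈ 755.20.

about 755 cases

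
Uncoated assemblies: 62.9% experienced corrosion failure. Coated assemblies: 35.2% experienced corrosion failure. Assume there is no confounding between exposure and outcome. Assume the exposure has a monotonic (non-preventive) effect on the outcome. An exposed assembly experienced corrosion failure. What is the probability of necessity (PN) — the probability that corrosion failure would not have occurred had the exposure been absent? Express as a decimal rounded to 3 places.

p₁ = 0.629, p₀ = 0.352.
Under exogeneity and monotonicity, PN = (p₁ − p₀) / p₁.
PN = (0.629 − 0.352) / 0.629 = 0.277 / 0.629 ≈ 0.4404

PN ≈ 0.440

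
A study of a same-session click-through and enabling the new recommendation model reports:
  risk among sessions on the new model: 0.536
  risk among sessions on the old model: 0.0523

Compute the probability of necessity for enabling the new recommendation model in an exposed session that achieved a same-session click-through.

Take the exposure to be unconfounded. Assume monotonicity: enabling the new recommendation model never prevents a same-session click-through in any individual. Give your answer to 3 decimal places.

Let p₁ = 0.536, p₀ = 0.0523.
Under exogeneity and monotonicity, PN = (p₁ − p₀) / p₁.
PN = (0.536 − 0.0523) / 0.536 = 0.4837 / 0.536 ≈ 0.9024

PN ≈ 0.902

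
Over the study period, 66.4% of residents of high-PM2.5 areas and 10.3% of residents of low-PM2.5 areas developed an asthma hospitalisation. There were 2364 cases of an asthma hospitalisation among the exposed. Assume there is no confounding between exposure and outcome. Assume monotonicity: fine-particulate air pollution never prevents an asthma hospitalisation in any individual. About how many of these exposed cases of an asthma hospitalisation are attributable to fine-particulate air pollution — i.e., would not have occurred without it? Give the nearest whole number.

about 1997 cases

p₁ = 0.664, p₀ = 0.103.
PN = (p₁ − p₀)/p₁ = (0.664 − 0.103) / 0.664 ≈ 0.84488.
Attributable cases ≈ PN × (exposed cases) = 0.84488 × 2364 ≈ 1997.30.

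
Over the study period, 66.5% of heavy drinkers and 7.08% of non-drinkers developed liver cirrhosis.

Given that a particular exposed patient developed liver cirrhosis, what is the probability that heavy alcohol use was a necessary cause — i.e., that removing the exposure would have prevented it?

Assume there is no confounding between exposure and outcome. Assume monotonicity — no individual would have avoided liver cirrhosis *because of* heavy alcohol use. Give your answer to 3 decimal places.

PN ≈ 0.894

p₁ = 0.665, p₀ = 0.0708.
Under exogeneity and monotonicity, PN = (p₁ − p₀) / p₁.
PN = (0.665 − 0.0708) / 0.665 = 0.5942 / 0.665 ≈ 0.8935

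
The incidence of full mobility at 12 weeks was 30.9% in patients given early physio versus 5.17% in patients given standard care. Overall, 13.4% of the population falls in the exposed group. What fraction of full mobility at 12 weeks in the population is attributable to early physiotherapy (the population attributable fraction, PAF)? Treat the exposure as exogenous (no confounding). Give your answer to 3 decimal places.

PAF ≈ 0.400

p₁ = 0.309, p₀ = 0.0517.
Overall risk P(Y=1) = π·p₁ + (1−π)·p₀ = 0.134×0.309 + 0.866×0.0517 = 0.086178.
Under exogeneity, PAF = [P(Y=1) − p₀] / P(Y=1).
PAF = (0.086178 − 0.0517) / 0.086178 ≈ 0.4001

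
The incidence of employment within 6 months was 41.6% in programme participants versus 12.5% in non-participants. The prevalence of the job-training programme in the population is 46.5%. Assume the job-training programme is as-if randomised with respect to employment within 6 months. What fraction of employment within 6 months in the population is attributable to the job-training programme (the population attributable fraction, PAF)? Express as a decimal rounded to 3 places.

PAF ≈ 0.520

p₁ = 0.416, p₀ = 0.125.
Overall risk P(Y=1) = π·p₁ + (1−π)·p₀ = 0.465×0.416 + 0.535×0.125 = 0.26032.
Under exogeneity, PAF = [P(Y=1) − p₀] / P(Y=1).
PAF = (0.26032 − 0.125) / 0.26032 ≈ 0.5198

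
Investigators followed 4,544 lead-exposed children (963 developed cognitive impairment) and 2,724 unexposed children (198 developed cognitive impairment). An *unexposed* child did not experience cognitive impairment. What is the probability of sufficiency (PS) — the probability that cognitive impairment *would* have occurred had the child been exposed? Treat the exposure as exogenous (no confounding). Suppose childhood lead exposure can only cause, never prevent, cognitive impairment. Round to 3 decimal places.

PS ≈ 0.150

p₁ = P(outcome | exposed) = 963/4544 = 0.21193
p₀ = P(outcome | unexposed) = 198/2724 = 0.072687
Under exogeneity and monotonicity, PS = (p₁ − p₀) / (1 − p₀).
PS = (0.21193 − 0.072687) / (1 − 0.072687) = 0.13924 / 0.92731 ≈ 0.1502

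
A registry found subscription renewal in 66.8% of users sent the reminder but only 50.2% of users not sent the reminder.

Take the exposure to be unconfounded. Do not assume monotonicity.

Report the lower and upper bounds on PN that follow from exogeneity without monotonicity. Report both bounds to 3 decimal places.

0.249 ≤ PN ≤ 0.746

p₁ = 0.668, p₀ = 0.502.
Under exogeneity alone the bounds on PN are max{0,(p₁−p₀)/p₁} ≤ PN ≤ min{1,(1−p₀)/p₁}.
  lower = (p₁ − p₀)/p₁ = 0.166 / 0.668 ≈ 0.2485
  upper = min{1, (1 − p₀)/p₁} = 0.498 / 0.668 ≈ 0.7455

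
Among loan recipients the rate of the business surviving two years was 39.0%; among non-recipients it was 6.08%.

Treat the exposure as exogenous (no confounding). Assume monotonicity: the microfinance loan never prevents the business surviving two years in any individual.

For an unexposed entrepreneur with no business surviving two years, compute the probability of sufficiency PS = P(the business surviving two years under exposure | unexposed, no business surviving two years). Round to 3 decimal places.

PS ≈ 0.351

p₁ = 0.39, p₀ = 0.0608.
Under exogeneity and monotonicity, PS = (p₁ − p₀) / (1 − p₀).
PS = (0.39 − 0.0608) / (1 − 0.0608) = 0.3292 / 0.9392 ≈ 0.3505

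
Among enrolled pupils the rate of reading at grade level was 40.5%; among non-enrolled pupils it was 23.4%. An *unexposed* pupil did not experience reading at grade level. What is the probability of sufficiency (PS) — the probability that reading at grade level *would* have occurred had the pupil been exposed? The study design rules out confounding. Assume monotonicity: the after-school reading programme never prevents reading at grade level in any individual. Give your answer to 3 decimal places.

PS ≈ 0.223

p₁ = 0.405, p₀ = 0.234.
Under exogeneity and monotonicity, PS = (p₁ − p₀) / (1 − p₀).
PS = (0.405 − 0.234) / (1 − 0.234) = 0.171 / 0.766 ≈ 0.2232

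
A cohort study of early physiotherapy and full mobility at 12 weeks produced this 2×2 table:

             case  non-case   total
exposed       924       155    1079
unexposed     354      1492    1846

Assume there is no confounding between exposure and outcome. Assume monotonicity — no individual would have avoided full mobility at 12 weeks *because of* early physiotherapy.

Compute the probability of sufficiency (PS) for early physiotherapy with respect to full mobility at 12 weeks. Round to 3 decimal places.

PS ≈ 0.822

p₁ = P(outcome | exposed) = 924/1079 = 0.85635
p₀ = P(outcome | unexposed) = 354/1846 = 0.19177
Under exogeneity and monotonicity, PS = (p₁ − p₀)/(1 − p₀).
PS = (0.85635 − 0.19177) / 0.80823 ≈ 0.8223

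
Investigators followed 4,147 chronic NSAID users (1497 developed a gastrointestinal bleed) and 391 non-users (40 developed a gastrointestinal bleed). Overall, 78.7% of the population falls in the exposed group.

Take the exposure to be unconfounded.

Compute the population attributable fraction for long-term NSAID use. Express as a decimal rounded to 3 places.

PAF ≈ 0.666

p₁ = P(outcome | exposed) = 1497/4147 = 0.36098
p₀ = P(outcome | unexposed) = 40/391 = 0.1023
Overall risk P(Y=1) = π·p₁ + (1−π)·p₀ = 0.787×0.36098 + 0.213×0.1023 = 0.30588.
Under exogeneity, PAF = [P(Y=1) − p₀] / P(Y=1).
PAF = (0.30588 − 0.1023) / 0.30588 ≈ 0.6656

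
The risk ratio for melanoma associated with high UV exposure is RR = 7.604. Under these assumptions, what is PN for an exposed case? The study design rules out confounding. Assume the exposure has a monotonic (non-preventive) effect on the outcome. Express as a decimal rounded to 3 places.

Under exogeneity and monotonicity, PN = (RR − 1) / RR = 1 − 1/RR.
PN = (7.604 − 1) / 7.604 = 6.604 / 7.604 ≈ 0.8685

PN ≈ 0.868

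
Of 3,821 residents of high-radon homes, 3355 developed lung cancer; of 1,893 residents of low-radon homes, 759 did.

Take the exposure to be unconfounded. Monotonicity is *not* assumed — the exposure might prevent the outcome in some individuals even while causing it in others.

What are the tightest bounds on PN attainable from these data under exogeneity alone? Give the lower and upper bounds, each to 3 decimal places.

0.543 ≤ PN ≤ 0.682

p₁ = P(outcome | exposed) = 3355/3821 = 0.87804
p₀ = P(outcome | unexposed) = 759/1893 = 0.40095
Under exogeneity alone the bounds on PN are max{0,(p₁−p₀)/p₁} ≤ PN ≤ min{1,(1−p₀)/p₁}.
  lower = (p₁ − p₀)/p₁ = 0.47709 / 0.87804 ≈ 0.5434
  upper = min{1, (1 − p₀)/p₁} = 0.59905 / 0.87804 ≈ 0.6823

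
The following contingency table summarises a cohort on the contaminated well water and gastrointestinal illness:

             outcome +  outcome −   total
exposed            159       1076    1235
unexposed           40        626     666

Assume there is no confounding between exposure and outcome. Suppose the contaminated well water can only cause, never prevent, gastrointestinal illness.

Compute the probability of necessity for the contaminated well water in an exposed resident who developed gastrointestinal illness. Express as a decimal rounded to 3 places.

PN ≈ 0.533

p₁ = P(outcome | exposed) = 159/1235 = 0.12874
p₀ = P(outcome | unexposed) = 40/666 = 0.06006
Under exogeneity and monotonicity, PN = (p₁ − p₀)/p₁.
PN = (0.12874 − 0.06006) / 0.12874 ≈ 0.5335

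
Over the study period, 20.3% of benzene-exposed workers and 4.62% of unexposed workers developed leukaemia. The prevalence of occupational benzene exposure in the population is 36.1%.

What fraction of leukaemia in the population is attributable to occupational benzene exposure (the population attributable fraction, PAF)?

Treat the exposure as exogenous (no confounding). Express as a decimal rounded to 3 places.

p₁ = 0.203, p₀ = 0.0462.
Overall risk P(Y=1) = π·p₁ + (1−π)·p₀ = 0.361×0.203 + 0.639×0.0462 = 0.1028.
Under exogeneity, PAF = [P(Y=1) − p₀] / P(Y=1).
PAF = (0.1028 − 0.0462) / 0.1028 ≈ 0.5506

PAF ≈ 0.551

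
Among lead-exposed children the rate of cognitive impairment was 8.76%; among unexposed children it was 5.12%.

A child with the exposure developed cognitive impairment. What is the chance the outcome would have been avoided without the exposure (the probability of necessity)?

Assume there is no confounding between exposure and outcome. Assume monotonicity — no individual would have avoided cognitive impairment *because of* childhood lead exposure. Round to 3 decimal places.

PN ≈ 0.416

p₁ = 0.0876, p₀ = 0.0512.
Under exogeneity and monotonicity, PN = (p₁ − p₀) / p₁.
PN = (0.0876 − 0.0512) / 0.0876 = 0.0364 / 0.0876 ≈ 0.4155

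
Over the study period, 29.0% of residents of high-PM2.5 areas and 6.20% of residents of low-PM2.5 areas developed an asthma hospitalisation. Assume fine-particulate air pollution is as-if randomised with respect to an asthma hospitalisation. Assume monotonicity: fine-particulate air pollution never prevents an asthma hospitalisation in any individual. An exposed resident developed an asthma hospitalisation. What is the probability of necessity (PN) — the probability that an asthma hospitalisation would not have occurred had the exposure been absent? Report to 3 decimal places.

PN ≈ 0.786

p₁ = 0.29, p₀ = 0.062.
Under exogeneity and monotonicity, PN = (p₁ − p₀) / p₁.
PN = (0.29 − 0.062) / 0.29 = 0.228 / 0.29 ≈ 0.7862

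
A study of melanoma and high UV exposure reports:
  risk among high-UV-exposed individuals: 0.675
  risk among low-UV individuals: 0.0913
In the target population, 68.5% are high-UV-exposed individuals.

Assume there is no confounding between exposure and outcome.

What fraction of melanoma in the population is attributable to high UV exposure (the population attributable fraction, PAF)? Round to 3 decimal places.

Let p₁ = 0.675, p₀ = 0.0913.
Overall risk P(Y=1) = π·p₁ + (1−π)·p₀ = 0.685×0.675 + 0.315×0.0913 = 0.49113.
Under exogeneity, PAF = [P(Y=1) − p₀] / P(Y=1).
PAF = (0.49113 − 0.0913) / 0.49113 ≈ 0.8141

PAF ≈ 0.814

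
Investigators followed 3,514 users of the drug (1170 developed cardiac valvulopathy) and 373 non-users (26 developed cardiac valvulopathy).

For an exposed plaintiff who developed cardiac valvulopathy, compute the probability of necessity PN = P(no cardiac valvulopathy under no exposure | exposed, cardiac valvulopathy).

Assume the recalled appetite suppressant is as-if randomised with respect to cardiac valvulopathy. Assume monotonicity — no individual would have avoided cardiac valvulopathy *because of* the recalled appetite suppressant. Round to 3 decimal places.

PN ≈ 0.791

p₁ = P(outcome | exposed) = 1170/3514 = 0.33295
p₀ = P(outcome | unexposed) = 26/373 = 0.069705
Under exogeneity and monotonicity, PN = (p₁ − p₀) / p₁.
PN = (0.33295 − 0.069705) / 0.33295 = 0.26325 / 0.33295 ≈ 0.7906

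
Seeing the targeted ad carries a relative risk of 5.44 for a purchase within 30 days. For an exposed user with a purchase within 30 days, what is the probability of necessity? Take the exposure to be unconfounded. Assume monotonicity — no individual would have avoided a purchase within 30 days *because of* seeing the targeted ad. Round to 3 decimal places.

Under exogeneity and monotonicity, PN = (RR − 1) / RR = 1 − 1/RR.
PN = (5.44 − 1) / 5.44 = 4.44 / 5.44 ≈ 0.8162

PN ≈ 0.816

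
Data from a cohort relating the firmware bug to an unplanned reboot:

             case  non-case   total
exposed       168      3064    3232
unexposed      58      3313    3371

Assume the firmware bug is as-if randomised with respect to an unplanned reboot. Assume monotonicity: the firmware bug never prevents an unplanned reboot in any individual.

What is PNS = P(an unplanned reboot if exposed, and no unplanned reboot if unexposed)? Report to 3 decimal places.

PNS ≈ 0.035

p₁ = P(outcome | exposed) = 168/3232 = 0.05198
p₀ = P(outcome | unexposed) = 58/3371 = 0.017206
Under exogeneity and monotonicity, PNS = p₁ − p₀.
PNS = 0.05198 − 0.017206 = 0.034775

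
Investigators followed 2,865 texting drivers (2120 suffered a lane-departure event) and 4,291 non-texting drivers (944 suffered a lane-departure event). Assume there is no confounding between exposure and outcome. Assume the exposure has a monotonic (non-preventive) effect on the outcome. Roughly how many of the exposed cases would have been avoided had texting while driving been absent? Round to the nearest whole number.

about 1490 cases

p₁ = P(outcome | exposed) = 2120/2865 = 0.73997
p₀ = P(outcome | unexposed) = 944/4291 = 0.22
PN = (p₁ − p₀)/p₁ = (0.73997 − 0.22) / 0.73997 ≈ 0.70269.
Attributable cases ≈ PN × (exposed cases) = 0.70269 × 2120 ≈ 1489.71.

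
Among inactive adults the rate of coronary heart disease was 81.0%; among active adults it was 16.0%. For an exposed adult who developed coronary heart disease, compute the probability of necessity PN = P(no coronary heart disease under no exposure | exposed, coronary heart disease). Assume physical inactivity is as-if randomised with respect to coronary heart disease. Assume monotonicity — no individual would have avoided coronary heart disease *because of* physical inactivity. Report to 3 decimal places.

PN ≈ 0.802

p₁ = 0.81, p₀ = 0.16.
Under exogeneity and monotonicity, PN = (p₁ − p₀) / p₁.
PN = (0.81 − 0.16) / 0.81 = 0.65 / 0.81 ≈ 0.8025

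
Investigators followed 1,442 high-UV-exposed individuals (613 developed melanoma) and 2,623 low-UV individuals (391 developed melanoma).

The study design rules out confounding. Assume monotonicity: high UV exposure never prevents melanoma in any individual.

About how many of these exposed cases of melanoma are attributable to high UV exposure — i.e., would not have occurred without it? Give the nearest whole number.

p₁ = P(outcome | exposed) = 613/1442 = 0.4251
p₀ = P(outcome | unexposed) = 391/2623 = 0.14907
PN = (p₁ − p₀)/p₁ = (0.4251 − 0.14907) / 0.4251 ≈ 0.64934.
Attributable cases ≈ PN × (exposed cases) = 0.64934 × 613 ≈ 398.05.

about 398 cases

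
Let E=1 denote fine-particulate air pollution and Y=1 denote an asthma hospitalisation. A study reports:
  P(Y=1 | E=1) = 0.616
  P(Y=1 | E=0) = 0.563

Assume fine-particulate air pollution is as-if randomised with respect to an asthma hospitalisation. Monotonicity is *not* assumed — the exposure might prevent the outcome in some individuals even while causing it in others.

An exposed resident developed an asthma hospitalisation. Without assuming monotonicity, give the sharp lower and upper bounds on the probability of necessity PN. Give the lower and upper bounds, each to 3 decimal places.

Let p₁ = 0.616, p₀ = 0.563.
Under exogeneity alone the bounds on PN are max{0,(p₁−p₀)/p₁} ≤ PN ≤ min{1,(1−p₀)/p₁}.
  lower = (p₁ − p₀)/p₁ = 0.053 / 0.616 ≈ 0.0860
  upper = min{1, (1 − p₀)/p₁} = 0.437 / 0.616 ≈ 0.7094

0.086 ≤ PN ≤ 0.709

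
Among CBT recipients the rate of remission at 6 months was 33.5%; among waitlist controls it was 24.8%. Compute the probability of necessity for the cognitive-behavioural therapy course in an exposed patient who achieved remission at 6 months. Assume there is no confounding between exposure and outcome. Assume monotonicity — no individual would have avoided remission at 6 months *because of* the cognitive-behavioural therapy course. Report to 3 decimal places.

PN ≈ 0.260

p₁ = 0.335, p₀ = 0.248.
Under exogeneity and monotonicity, PN = (p₁ − p₀) / p₁.
PN = (0.335 − 0.248) / 0.335 = 0.087 / 0.335 ≈ 0.2597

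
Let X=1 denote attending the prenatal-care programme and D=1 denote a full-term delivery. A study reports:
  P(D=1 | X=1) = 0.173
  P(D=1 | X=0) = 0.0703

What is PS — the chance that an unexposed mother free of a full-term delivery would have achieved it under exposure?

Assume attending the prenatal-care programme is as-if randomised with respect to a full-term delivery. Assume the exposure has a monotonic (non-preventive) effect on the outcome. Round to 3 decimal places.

PS ≈ 0.110

Let p₁ = 0.173, p₀ = 0.0703.
Under exogeneity and monotonicity, PS = (p₁ − p₀) / (1 − p₀).
PS = (0.173 − 0.0703) / (1 − 0.0703) = 0.1027 / 0.9297 ≈ 0.1105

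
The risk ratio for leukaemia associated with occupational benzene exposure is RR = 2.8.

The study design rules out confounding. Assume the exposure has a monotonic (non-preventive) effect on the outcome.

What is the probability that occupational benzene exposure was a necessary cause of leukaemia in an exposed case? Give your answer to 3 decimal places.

PN ≈ 0.643

Under exogeneity and monotonicity, PN = (RR − 1) / RR = 1 − 1/RR.
PN = (2.8 − 1) / 2.8 = 1.8 / 2.8 ≈ 0.6429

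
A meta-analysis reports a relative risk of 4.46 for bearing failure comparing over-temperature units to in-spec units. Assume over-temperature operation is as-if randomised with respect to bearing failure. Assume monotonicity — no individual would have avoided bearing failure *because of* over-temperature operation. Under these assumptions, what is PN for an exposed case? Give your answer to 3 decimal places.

Under exogeneity and monotonicity, PN = (RR − 1) / RR = 1 − 1/RR.
PN = (4.46 − 1) / 4.46 = 3.46 / 4.46 ≈ 0.7758

PN ≈ 0.776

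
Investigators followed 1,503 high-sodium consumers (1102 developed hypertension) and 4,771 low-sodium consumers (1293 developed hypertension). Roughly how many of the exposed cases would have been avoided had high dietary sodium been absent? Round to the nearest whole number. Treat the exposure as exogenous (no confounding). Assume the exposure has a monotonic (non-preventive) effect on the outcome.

p₁ = P(outcome | exposed) = 1102/1503 = 0.7332
p₀ = P(outcome | unexposed) = 1293/4771 = 0.27101
PN = (p₁ − p₀)/p₁ = (0.7332 − 0.27101) / 0.7332 ≈ 0.63037.
Attributable cases ≈ PN × (exposed cases) = 0.63037 × 1102 ≈ 694.67.

about 695 cases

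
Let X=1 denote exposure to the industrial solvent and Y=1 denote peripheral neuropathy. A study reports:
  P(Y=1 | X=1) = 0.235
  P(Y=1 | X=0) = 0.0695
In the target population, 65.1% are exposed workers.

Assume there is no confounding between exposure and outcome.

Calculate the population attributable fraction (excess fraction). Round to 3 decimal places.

PAF ≈ 0.608

Let p₁ = 0.235, p₀ = 0.0695.
Overall risk P(Y=1) = π·p₁ + (1−π)·p₀ = 0.651×0.235 + 0.349×0.0695 = 0.17724.
Under exogeneity, PAF = [P(Y=1) − p₀] / P(Y=1).
PAF = (0.17724 − 0.0695) / 0.17724 ≈ 0.6079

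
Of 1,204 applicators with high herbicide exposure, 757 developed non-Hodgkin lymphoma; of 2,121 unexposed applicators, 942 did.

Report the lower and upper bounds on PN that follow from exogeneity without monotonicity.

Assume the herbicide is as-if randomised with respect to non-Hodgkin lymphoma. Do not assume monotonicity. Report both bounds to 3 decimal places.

0.294 ≤ PN ≤ 0.884

p₁ = P(outcome | exposed) = 757/1204 = 0.62874
p₀ = P(outcome | unexposed) = 942/2121 = 0.44413
Under exogeneity alone the bounds on PN are max{0,(p₁−p₀)/p₁} ≤ PN ≤ min{1,(1−p₀)/p₁}.
  lower = (p₁ − p₀)/p₁ = 0.18461 / 0.62874 ≈ 0.2936
  upper = min{1, (1 − p₀)/p₁} = 0.55587 / 0.62874 ≈ 0.8841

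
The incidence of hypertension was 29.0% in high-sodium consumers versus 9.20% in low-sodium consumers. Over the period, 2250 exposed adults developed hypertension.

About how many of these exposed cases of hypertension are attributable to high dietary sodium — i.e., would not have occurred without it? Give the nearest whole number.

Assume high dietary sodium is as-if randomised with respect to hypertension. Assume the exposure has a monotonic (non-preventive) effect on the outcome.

p₁ = 0.29, p₀ = 0.092.
PN = (p₁ − p₀)/p₁ = (0.29 − 0.092) / 0.29 ≈ 0.68276.
Attributable cases ≈ PN × (exposed cases) = 0.68276 × 2250 ≈ 1536.21.

about 1536 cases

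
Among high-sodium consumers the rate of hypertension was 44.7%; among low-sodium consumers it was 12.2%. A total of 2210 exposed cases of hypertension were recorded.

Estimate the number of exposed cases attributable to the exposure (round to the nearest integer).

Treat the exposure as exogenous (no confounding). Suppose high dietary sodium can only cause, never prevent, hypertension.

about 1607 cases

p₁ = 0.447, p₀ = 0.122.
PN = (p₁ − p₀)/p₁ = (0.447 − 0.122) / 0.447 ≈ 0.72707.
Attributable cases ≈ PN × (exposed cases) = 0.72707 × 2210 ≈ 1606.82.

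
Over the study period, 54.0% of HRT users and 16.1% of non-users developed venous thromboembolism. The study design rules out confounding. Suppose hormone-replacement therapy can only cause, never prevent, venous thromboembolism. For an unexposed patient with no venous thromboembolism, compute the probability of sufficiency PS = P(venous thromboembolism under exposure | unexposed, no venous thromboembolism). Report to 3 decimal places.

PS ≈ 0.452

p₁ = 0.54, p₀ = 0.161.
Under exogeneity and monotonicity, PS = (p₁ − p₀) / (1 − p₀).
PS = (0.54 − 0.161) / (1 − 0.161) = 0.379 / 0.839 ≈ 0.4517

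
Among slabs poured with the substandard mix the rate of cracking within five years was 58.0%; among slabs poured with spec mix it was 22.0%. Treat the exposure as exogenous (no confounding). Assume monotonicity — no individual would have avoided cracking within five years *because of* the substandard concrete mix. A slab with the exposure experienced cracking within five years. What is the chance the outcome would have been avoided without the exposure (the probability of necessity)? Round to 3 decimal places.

PN ≈ 0.621

p₁ = 0.58, p₀ = 0.22.
Under exogeneity and monotonicity, PN = (p₁ − p₀) / p₁.
PN = (0.58 − 0.22) / 0.58 = 0.36 / 0.58 ≈ 0.6207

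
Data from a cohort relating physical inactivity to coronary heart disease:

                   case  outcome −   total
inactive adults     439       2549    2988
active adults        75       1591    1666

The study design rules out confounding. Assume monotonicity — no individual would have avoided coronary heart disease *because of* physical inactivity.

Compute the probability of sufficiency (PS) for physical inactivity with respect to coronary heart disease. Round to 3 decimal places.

PS ≈ 0.107

p₁ = P(outcome | exposed) = 439/2988 = 0.14692
p₀ = P(outcome | unexposed) = 75/1666 = 0.045018
Under exogeneity and monotonicity, PS = (p₁ − p₀)/(1 − p₀).
PS = (0.14692 − 0.045018) / 0.95498 ≈ 0.1067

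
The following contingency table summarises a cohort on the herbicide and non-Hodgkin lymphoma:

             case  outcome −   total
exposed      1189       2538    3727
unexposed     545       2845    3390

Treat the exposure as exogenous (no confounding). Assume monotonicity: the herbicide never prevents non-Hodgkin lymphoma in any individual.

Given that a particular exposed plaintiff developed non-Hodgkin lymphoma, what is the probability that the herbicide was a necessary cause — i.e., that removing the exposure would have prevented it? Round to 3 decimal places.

p₁ = P(outcome | exposed) = 1189/3727 = 0.31902
p₀ = P(outcome | unexposed) = 545/3390 = 0.16077
Under exogeneity and monotonicity, PN = (p₁ − p₀) / p₁.
PN = (0.31902 − 0.16077) / 0.31902 = 0.15826 / 0.31902 ≈ 0.4961

PN ≈ 0.496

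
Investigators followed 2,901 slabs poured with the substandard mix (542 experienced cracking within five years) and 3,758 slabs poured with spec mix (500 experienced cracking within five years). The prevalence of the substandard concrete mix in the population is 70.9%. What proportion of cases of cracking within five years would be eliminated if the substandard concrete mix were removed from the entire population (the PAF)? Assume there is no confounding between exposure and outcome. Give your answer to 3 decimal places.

PAF ≈ 0.223

p₁ = P(outcome | exposed) = 542/2901 = 0.18683
p₀ = P(outcome | unexposed) = 500/3758 = 0.13305
Overall risk P(Y=1) = π·p₁ + (1−π)·p₀ = 0.709×0.18683 + 0.291×0.13305 = 0.17118.
Under exogeneity, PAF = [P(Y=1) − p₀] / P(Y=1).
PAF = (0.17118 − 0.13305) / 0.17118 ≈ 0.2228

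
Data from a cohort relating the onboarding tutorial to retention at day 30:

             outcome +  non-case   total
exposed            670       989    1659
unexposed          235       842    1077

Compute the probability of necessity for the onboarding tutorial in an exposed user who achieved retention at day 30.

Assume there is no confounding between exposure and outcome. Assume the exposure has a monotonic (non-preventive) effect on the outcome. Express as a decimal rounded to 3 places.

PN ≈ 0.460

p₁ = P(outcome | exposed) = 670/1659 = 0.40386
p₀ = P(outcome | unexposed) = 235/1077 = 0.2182
Under exogeneity and monotonicity, PN = (p₁ − p₀)/p₁.
PN = (0.40386 − 0.2182) / 0.40386 ≈ 0.4597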